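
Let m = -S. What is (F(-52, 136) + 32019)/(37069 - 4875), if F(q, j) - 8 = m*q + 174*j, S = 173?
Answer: 64687/32194 ≈ 2.0093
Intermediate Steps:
m = -173 (m = -1*173 = -173)
F(q, j) = 8 - 173*q + 174*j (F(q, j) = 8 + (-173*q + 174*j) = 8 - 173*q + 174*j)
(F(-52, 136) + 32019)/(37069 - 4875) = ((8 - 173*(-52) + 174*136) + 32019)/(37069 - 4875) = ((8 + 8996 + 23664) + 32019)/32194 = (32668 + 32019)*(1/32194) = 64687*(1/32194) = 64687/32194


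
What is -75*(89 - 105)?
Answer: 1200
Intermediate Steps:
-75*(89 - 105) = -75*(-16) = 1200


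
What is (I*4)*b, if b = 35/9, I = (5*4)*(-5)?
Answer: -14000/9 ≈ -1555.6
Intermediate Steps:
I = -100 (I = 20*(-5) = -100)
b = 35/9 (b = 35*(⅑) = 35/9 ≈ 3.8889)
(I*4)*b = -100*4*(35/9) = -400*35/9 = -14000/9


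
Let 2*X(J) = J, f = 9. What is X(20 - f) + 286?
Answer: 583/2 ≈ 291.50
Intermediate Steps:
X(J) = J/2
X(20 - f) + 286 = (20 - 1*9)/2 + 286 = (20 - 9)/2 + 286 = (1/2)*11 + 286 = 11/2 + 286 = 583/2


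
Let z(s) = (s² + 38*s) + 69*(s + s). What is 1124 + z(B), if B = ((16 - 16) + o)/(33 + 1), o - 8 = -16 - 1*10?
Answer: 297989/289 ≈ 1031.1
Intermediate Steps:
o = -18 (o = 8 + (-16 - 1*10) = 8 + (-16 - 10) = 8 - 26 = -18)
B = -9/17 (B = ((16 - 16) - 18)/(33 + 1) = (0 - 18)/34 = -18*1/34 = -9/17 ≈ -0.52941)
z(s) = s² + 176*s (z(s) = (s² + 38*s) + 69*(2*s) = (s² + 38*s) + 138*s = s² + 176*s)
1124 + z(B) = 1124 - 9*(176 - 9/17)/17 = 1124 - 9/17*2983/17 = 1124 - 26847/289 = 297989/289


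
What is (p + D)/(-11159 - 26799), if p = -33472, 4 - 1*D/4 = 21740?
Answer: 60208/18979 ≈ 3.1723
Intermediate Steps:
D = -86944 (D = 16 - 4*21740 = 16 - 86960 = -86944)
(p + D)/(-11159 - 26799) = (-33472 - 86944)/(-11159 - 26799) = -120416/(-37958) = -120416*(-1/37958) = 60208/18979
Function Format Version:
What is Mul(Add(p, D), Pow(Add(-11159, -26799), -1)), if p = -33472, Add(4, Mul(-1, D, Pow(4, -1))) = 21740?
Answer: Rational(60208, 18979) ≈ 3.1723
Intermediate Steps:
D = -86944 (D = Add(16, Mul(-4, 21740)) = Add(16, -86960) = -86944)
Mul(Add(p, D), Pow(Add(-11159, -26799), -1)) = Mul(Add(-33472, -86944), Pow(Add(-11159, -26799), -1)) = Mul(-120416, Pow(-37958, -1)) = Mul(-120416, Rational(-1, 37958)) = Rational(60208, 18979)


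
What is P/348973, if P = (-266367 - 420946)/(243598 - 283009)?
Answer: 687313/13753374903 ≈ 4.9974e-5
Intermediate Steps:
P = 687313/39411 (P = -687313/(-39411) = -687313*(-1/39411) = 687313/39411 ≈ 17.440)
P/348973 = (687313/39411)/348973 = (687313/39411)*(1/348973) = 687313/13753374903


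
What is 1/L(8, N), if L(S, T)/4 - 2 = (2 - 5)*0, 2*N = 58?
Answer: ⅛ ≈ 0.12500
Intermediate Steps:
N = 29 (N = (½)*58 = 29)
L(S, T) = 8 (L(S, T) = 8 + 4*((2 - 5)*0) = 8 + 4*(-3*0) = 8 + 4*0 = 8 + 0 = 8)
1/L(8, N) = 1/8 = ⅛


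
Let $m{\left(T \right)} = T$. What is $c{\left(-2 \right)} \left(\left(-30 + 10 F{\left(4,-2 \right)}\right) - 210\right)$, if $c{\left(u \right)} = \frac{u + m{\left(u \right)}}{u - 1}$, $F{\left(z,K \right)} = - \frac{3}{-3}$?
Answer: $- \frac{920}{3} \approx -306.67$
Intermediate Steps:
$F{\left(z,K \right)} = 1$ ($F{\left(z,K \right)} = \left(-3\right) \left(- \frac{1}{3}\right) = 1$)
$c{\left(u \right)} = \frac{2 u}{-1 + u}$ ($c{\left(u \right)} = \frac{u + u}{u - 1} = \frac{2 u}{-1 + u}$)
$c{\left(-2 \right)} \left(\left(-30 + 10 F{\left(4,-2 \right)}\right) - 210\right) = 2 \left(-2\right) \frac{1}{-1 - 2} \left(\left(-30 + 10 \cdot 1\right) - 210\right) = 2 \left(-2\right) \frac{1}{-3} \left(\left(-30 + 10\right) - 210\right) = 2 \left(-2\right) \left(- \frac{1}{3}\right) \left(-20 - 210\right) = \frac{4}{3} \left(-230\right) = - \frac{920}{3}$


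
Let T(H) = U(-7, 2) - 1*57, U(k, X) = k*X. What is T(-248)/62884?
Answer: -71/62884 ≈ -0.0011291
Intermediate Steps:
U(k, X) = X*k
T(H) = -71 (T(H) = 2*(-7) - 1*57 = -14 - 57 = -71)
T(-248)/62884 = -71/62884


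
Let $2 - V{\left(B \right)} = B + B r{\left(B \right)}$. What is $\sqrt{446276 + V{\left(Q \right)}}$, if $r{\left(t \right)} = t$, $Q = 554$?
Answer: $2 \sqrt{34702} \approx 372.57$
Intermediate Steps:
$V{\left(B \right)} = 2 - B - B^{2}$ ($V{\left(B \right)} = 2 - \left(B + B B\right) = 2 - \left(B + B^{2}\right) = 2 - B - B^{2}$)
$\sqrt{446276 + V{\left(Q \right)}} = \sqrt{446276 - 307468} = \sqrt{138808} = 2 \sqrt{34702}$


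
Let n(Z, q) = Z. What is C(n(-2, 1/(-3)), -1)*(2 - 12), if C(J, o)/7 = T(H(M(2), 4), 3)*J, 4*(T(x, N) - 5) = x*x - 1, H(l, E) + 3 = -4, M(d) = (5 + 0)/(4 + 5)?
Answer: 2380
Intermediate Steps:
M(d) = 5/9
H(l, E) = -7 (H(l, E) = -3 - 4 = -7)
T(x, N) = 19/4 + x²/4 (T(x, N) = 5 + (x*x - 1)/4 = 5 + (x² - 1)/4 = 5 + (-1 + x²)/4 = 5 + (-¼ + x²/4) = 19/4 + x²/4)
C(J, o) = 119*J (C(J, o) = 7*((19/4 + (¼)*(-7)²)*J) = 7*((19/4 + (¼)*49)*J) = 7*((19/4 + 49/4)*J) = 7*(17*J) = 119*J)
C(n(-2, 1/(-3)), -1)*(2 - 12) = (119*(-2))*(2 - 12) = -238*(-10) = 2380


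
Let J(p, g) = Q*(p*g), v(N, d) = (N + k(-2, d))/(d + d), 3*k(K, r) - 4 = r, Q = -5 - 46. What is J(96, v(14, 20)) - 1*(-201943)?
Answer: 996251/5 ≈ 1.9925e+5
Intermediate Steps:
Q = -51
k(K, r) = 4/3 + r/3
v(N, d) = (4/3 + N + d/3)/(2*d) (v(N, d) = (N + (4/3 + d/3))/(d + d) = (4/3 + N + d/3)/((2*d)) = (4/3 + N + d/3)*(1/(2*d)) = (4/3 + N + d/3)/(2*d))
J(p, g) = -51*g*p (J(p, g) = -51*p*g = -51*g*p)
J(96, v(14, 20)) - 1*(-201943) = -51*(⅙)*(4 + 20 + 3*14)/20*96 - 1*(-201943) = -51*(⅙)*(1/20)*(4 + 20 + 42)*96 + 201943 = -51*(⅙)*(1/20)*66*96 + 201943 = -51*11/20*96 + 201943 = -13464/5 + 201943 = 996251/5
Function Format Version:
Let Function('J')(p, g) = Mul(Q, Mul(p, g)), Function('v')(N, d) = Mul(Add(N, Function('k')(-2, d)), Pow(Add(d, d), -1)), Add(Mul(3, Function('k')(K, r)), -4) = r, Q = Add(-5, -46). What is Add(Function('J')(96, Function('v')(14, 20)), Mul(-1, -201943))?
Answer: Rational(996251, 5) ≈ 1.9925e+5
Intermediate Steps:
Q = -51
Function('k')(K, r) = Add(Rational(4, 3), Mul(Rational(1, 3), r))
Function('v')(N, d) = Mul(Rational(1, 2), Pow(d, -1), Add(Rational(4, 3), N, Mul(Rational(1, 3), d))) (Function('v')(N, d) = Mul(Add(N, Add(Rational(4, 3), Mul(Rational(1, 3), d))), Pow(Add(d, d), -1)) = Mul(Add(Rational(4, 3), N, Mul(Rational(1, 3), d)), Pow(Mul(2, d), -1)) = Mul(Add(Rational(4, 3), N, Mul(Rational(1, 3), d)), Mul(Rational(1, 2), Pow(d, -1))) = Mul(Rational(1, 2), Pow(d, -1), Add(Rational(4, 3), N, Mul(Rational(1, 3), d))))
Function('J')(p, g) = Mul(-51, g, p) (Function('J')(p, g) = Mul(-51, Mul(p, g)) = Mul(-51, Mul(g, p)) = Mul(-51, g, p))
Add(Function('J')(96, Function('v')(14, 20)), Mul(-1, -201943)) = Add(Mul(-51, Mul(Rational(1, 6), Pow(20, -1), Add(4, 20, Mul(3, 14))), 96), Mul(-1, -201943)) = Add(Mul(-51, Mul(Rational(1, 6), Rational(1, 20), Add(4, 20, 42)), 96), 201943) = Add(Mul(-51, Mul(Rational(1, 6), Rational(1, 20), 66), 96), 201943) = Add(Mul(-51, Rational(11, 20), 96), 201943) = Add(Rational(-13464, 5), 201943) = Rational(996251, 5)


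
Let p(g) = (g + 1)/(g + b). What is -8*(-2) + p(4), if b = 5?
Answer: 149/9 ≈ 16.556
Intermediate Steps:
p(g) = (1 + g)/(5 + g) (p(g) = (g + 1)/(g + 5) = (1 + g)/(5 + g))
-8*(-2) + p(4) = -8*(-2) + (1 + 4)/(5 + 4) = 16 + 5/9 = 149/9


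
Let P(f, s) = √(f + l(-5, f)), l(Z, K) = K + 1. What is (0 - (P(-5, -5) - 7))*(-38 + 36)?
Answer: -14 + 6*I ≈ -14.0 + 6.0*I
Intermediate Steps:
l(Z, K) = 1 + K
P(f, s) = √(1 + 2*f) (P(f, s) = √(f + (1 + f)) = √(1 + 2*f))
(0 - (P(-5, -5) - 7))*(-38 + 36) = (0 - (√(1 + 2*(-5)) - 7))*(-38 + 36) = (0 - (√(1 - 10) - 7))*(-2) = (0 - (√(-9) - 7))*(-2) = (0 - (3*I - 7))*(-2) = (0 - (-7 + 3*I))*(-2) = (0 + (7 - 3*I))*(-2) = (7 - 3*I)*(-2) = -14 + 6*I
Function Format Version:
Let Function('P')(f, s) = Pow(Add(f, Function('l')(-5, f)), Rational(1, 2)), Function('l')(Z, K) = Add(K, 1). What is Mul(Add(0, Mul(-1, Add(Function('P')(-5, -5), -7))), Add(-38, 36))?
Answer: Add(-14, Mul(6, I)) ≈ Add(-14.000, Mul(6.0000, I))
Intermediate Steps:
Function('l')(Z, K) = Add(1, K)
Function('P')(f, s) = Pow(Add(1, Mul(2, f)), Rational(1, 2)) (Function('P')(f, s) = Pow(Add(f, Add(1, f)), Rational(1, 2)) = Pow(Add(1, Mul(2, f)), Rational(1, 2)))
Mul(Add(0, Mul(-1, Add(Function('P')(-5, -5), -7))), Add(-38, 36)) = Mul(Add(0, Mul(-1, Add(Pow(Add(1, Mul(2, -5)), Rational(1, 2)), -7))), Add(-38, 36)) = Mul(Add(0, Mul(-1, Add(Pow(Add(1, -10), Rational(1, 2)), -7))), -2) = Mul(Add(0, Mul(-1, Add(Pow(-9, Rational(1, 2)), -7))), -2) = Mul(Add(0, Mul(-1, Add(Mul(3, I), -7))), -2) = Mul(Add(0, Mul(-1, Add(-7, Mul(3, I)))), -2) = Mul(Add(0, Add(7, Mul(-3, I))), -2) = Mul(Add(7, Mul(-3, I)), -2) = Add(-14, Mul(6, I))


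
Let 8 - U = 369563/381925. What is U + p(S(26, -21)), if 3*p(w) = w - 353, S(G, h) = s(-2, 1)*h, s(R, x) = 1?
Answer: -134782439/1145775 ≈ -117.63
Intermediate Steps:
S(G, h) = h (S(G, h) = 1*h = h)
U = 2685837/381925 (U = 8 - 369563/381925 = 2685837/381925 ≈ 7.0324)
p(w) = -353/3 + w/3 (p(w) = (w - 353)/3 = (-353 + w)/3 = -353/3 + w/3)
U + p(S(26, -21)) = 2685837/381925 + (-353/3 + (1/3)*(-21)) = 2685837/381925 + (-353/3 - 7) = 2685837/381925 - 374/3 = -134782439/1145775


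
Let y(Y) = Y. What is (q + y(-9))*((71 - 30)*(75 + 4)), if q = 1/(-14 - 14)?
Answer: -819467/28 ≈ -29267.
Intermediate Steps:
q = -1/28 (q = 1/(-28) = -1/28 ≈ -0.035714)
(q + y(-9))*((71 - 30)*(75 + 4)) = (-1/28 - 9)*((71 - 30)*(75 + 4)) = -10373*79/28 = -253/28*3239 = -819467/28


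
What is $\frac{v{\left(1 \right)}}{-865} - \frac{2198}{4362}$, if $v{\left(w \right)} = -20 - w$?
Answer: $- \frac{904834}{1886565} \approx -0.47962$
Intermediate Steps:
$\frac{v{\left(1 \right)}}{-865} - \frac{2198}{4362} = \frac{-20 - 1}{-865} - \frac{2198}{4362} = \left(-20 - 1\right) \left(- \frac{1}{865}\right) - \frac{1099}{2181} = \left(-21\right) \left(- \frac{1}{865}\right) - \frac{1099}{2181} = \frac{21}{865} - \frac{1099}{2181} = - \frac{904834}{1886565}$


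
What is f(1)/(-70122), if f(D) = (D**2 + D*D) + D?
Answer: -1/23374 ≈ -4.2783e-5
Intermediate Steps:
f(D) = D + 2*D**2 (f(D) = (D**2 + D**2) + D = 2*D**2 + D = D + 2*D**2)
f(1)/(-70122) = (1*(1 + 2*1))/(-70122) = (1*(1 + 2))*(-1/70122) = (1*3)*(-1/70122) = 3*(-1/70122) = -1/23374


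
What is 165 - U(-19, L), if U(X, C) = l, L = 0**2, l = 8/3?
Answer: 487/3 ≈ 162.33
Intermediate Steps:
l = 8/3 (l = 8*(1/3) = 8/3 ≈ 2.6667)
L = 0
U(X, C) = 8/3
165 - U(-19, L) = 165 - 1*8/3 = 165 - 8/3 = 487/3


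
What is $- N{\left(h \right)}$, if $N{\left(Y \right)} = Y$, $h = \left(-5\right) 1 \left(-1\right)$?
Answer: $-5$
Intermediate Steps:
$h = 5$ ($h = \left(-5\right) \left(-1\right) = 5$)
$- N{\left(h \right)} = \left(-1\right) 5 = -5$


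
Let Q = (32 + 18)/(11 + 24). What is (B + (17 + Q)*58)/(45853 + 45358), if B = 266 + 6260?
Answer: 53164/638477 ≈ 0.083267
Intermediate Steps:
Q = 10/7 (Q = 50/35 = 50*(1/35) = 10/7 ≈ 1.4286)
B = 6526
(B + (17 + Q)*58)/(45853 + 45358) = (6526 + (17 + 10/7)*58)/(45853 + 45358) = (6526 + (129/7)*58)/91211 = (6526 + 7482/7)*(1/91211) = (53164/7)*(1/91211) = 53164/638477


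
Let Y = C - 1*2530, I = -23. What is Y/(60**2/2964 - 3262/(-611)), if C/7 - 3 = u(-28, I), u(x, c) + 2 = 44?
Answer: -25713935/76078 ≈ -337.99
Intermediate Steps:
u(x, c) = 42 (u(x, c) = -2 + 44 = 42)
C = 315 (C = 21 + 7*42 = 21 + 294 = 315)
Y = -2215 (Y = 315 - 1*2530 = 315 - 2530 = -2215)
Y/(60**2/2964 - 3262/(-611)) = -2215/(60**2/2964 - 3262/(-611)) = -2215/(3600*(1/2964) - 3262*(-1/611)) = -2215/(300/247 + 3262/611) = -2215/76078/11609 = -2215*11609/76078 = -25713935/76078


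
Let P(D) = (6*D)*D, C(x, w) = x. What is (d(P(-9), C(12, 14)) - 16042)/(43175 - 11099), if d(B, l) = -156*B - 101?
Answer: -30653/10692 ≈ -2.8669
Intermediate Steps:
P(D) = 6*D²
d(B, l) = -101 - 156*B
(d(P(-9), C(12, 14)) - 16042)/(43175 - 11099) = ((-101 - 936*(-9)²) - 16042)/(43175 - 11099) = ((-101 - 936*81) - 16042)/32076 = ((-101 - 156*486) - 16042)*(1/32076) = ((-101 - 75816) - 16042)*(1/32076) = (-75917 - 16042)*(1/32076) = -91959*1/32076 = -30653/10692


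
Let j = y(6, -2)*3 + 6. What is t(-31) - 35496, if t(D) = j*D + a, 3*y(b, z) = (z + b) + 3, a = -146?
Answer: -36045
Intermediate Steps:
y(b, z) = 1 + b/3 + z/3 (y(b, z) = ((z + b) + 3)/3 = ((b + z) + 3)/3 = (3 + b + z)/3 = 1 + b/3 + z/3)
j = 13 (j = (1 + (⅓)*6 + (⅓)*(-2))*3 + 6 = (1 + 2 - ⅔)*3 + 6 = (7/3)*3 + 6 = 7 + 6 = 13)
t(D) = -146 + 13*D (t(D) = 13*D - 146 = -146 + 13*D)
t(-31) - 35496 = (-146 + 13*(-31)) - 35496 = (-146 - 403) - 35496 = -549 - 35496 = -36045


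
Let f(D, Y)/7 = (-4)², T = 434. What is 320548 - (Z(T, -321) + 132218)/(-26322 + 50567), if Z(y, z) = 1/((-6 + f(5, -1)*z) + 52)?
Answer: 279045419432053/870540970 ≈ 3.2054e+5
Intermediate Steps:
f(D, Y) = 112 (f(D, Y) = 7*(-4)² = 7*16 = 112)
Z(y, z) = 1/(46 + 112*z) (Z(y, z) = 1/((-6 + 112*z) + 52) = 1/(46 + 112*z))
320548 - (Z(T, -321) + 132218)/(-26322 + 50567) = 320548 - (1/(2*(23 + 56*(-321))) + 132218)/(-26322 + 50567) = 320548 - (1/(2*(23 - 17976)) + 132218)/24245 = 320548 - ((½)/(-17953) + 132218)/24245 = 320548 - ((½)*(-1/17953) + 132218)/24245 = 320548 - (-1/35906 + 132218)/24245 = 320548 - 4747419507/(35906*24245) = 320548 - 1*4747419507/870540970 = 320548 - 4747419507/870540970 = 279045419432053/870540970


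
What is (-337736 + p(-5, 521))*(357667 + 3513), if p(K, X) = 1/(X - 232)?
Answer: -35253227809540/289 ≈ -1.2198e+11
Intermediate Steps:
p(K, X) = 1/(-232 + X)
(-337736 + p(-5, 521))*(357667 + 3513) = (-337736 + 1/(-232 + 521))*(357667 + 3513) = (-337736 + 1/289)*361180 = -97605703/289*361180 = -35253227809540/289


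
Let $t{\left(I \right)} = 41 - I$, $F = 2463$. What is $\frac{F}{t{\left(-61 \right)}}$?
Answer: $\frac{821}{34} \approx 24.147$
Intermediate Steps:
$\frac{F}{t{\left(-61 \right)}} = \frac{2463}{41 - -61} = \frac{2463}{41 + 61} = \frac{2463}{102} = 2463 \cdot \frac{1}{102} = \frac{821}{34}$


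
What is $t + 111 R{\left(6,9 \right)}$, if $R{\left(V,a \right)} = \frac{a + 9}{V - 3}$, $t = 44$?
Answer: $710$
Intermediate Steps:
$R{\left(V,a \right)} = \frac{9 + a}{-3 + V}$
$t + 111 R{\left(6,9 \right)} = 44 + 111 \frac{9 + 9}{-3 + 6} = 44 + 111 \cdot \frac{1}{3} \cdot 18 = 44 + 111 \cdot 6 = 44 + 666 = 710$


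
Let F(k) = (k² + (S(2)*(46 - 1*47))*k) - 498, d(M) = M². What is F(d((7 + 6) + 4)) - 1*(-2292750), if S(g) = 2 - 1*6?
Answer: 2376929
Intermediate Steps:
S(g) = -4 (S(g) = 2 - 6 = -4)
F(k) = -498 + k² + 4*k (F(k) = (k² + (-4*(46 - 1*47))*k) - 498 = (k² + (-4*(46 - 47))*k) - 498 = (k² + (-4*(-1))*k) - 498 = (k² + 4*k) - 498 = -498 + k² + 4*k)
F(d((7 + 6) + 4)) - 1*(-2292750) = (-498 + (((7 + 6) + 4)²)² + 4*((7 + 6) + 4)²) - 1*(-2292750) = (-498 + ((13 + 4)²)² + 4*(13 + 4)²) + 2292750 = (-498 + (17²)² + 4*17²) + 2292750 = (-498 + 289² + 4*289) + 2292750 = (-498 + 83521 + 1156) + 2292750 = 84179 + 2292750 = 2376929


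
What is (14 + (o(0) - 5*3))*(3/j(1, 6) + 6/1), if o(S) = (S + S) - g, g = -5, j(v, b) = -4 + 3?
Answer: 12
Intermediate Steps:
j(v, b) = -1
o(S) = 5 + 2*S (o(S) = (S + S) - 1*(-5) = 2*S + 5 = 5 + 2*S)
(14 + (o(0) - 5*3))*(3/j(1, 6) + 6/1) = (14 + ((5 + 2*0) - 5*3))*(3/(-1) + 6/1) = (14 + ((5 + 0) - 15))*(3*(-1) + 6*1) = (14 + (5 - 15))*(-3 + 6) = (14 - 10)*3 = 4*3 = 12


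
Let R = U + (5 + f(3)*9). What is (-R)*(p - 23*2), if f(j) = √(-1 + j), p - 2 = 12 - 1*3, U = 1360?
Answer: 47775 + 315*√2 ≈ 48221.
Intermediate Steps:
p = 11 (p = 2 + (12 - 1*3) = 2 + (12 - 3) = 2 + 9 = 11)
R = 1365 + 9*√2 (R = 1360 + (5 + √(-1 + 3)*9) = 1360 + (5 + √2*9) = 1360 + (5 + 9*√2) = 1365 + 9*√2 ≈ 1377.7)
(-R)*(p - 23*2) = (-(1365 + 9*√2))*(11 - 23*2) = (-1365 - 9*√2)*(11 - 46) = (-1365 - 9*√2)*(-35) = 47775 + 315*√2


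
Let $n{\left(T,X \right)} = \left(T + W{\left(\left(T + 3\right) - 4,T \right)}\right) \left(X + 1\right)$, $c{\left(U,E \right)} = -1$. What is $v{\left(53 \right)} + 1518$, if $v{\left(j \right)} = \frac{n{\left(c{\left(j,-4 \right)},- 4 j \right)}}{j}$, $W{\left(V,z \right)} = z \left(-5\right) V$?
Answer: $\frac{82775}{53} \approx 1561.8$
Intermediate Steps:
$W{\left(V,z \right)} = - 5 V z$ ($W{\left(V,z \right)} = - 5 z V = - 5 V z$)
$n{\left(T,X \right)} = \left(1 + X\right) \left(T - 5 T \left(-1 + T\right)\right)$ ($n{\left(T,X \right)} = \left(T - 5 \left(\left(T + 3\right) - 4\right) T\right) \left(X + 1\right) = \left(T - 5 \left(\left(3 + T\right) - 4\right) T\right) \left(1 + X\right) = \left(T - 5 \left(-1 + T\right) T\right) \left(1 + X\right) = \left(T - 5 T \left(-1 + T\right)\right) \left(1 + X\right) = \left(1 + X\right) \left(T - 5 T \left(-1 + T\right)\right)$)
$v{\left(j \right)} = \frac{-11 + 44 j}{j}$ ($v{\left(j \right)} = \frac{\left(-1\right) \left(6 - 4 j - -5 - 5 \left(- 4 j\right) \left(-1 - 1\right)\right)}{j} = \frac{\left(-1\right) \left(6 - 4 j + 5 - 5 \left(- 4 j\right) \left(-2\right)\right)}{j} = \frac{\left(-1\right) \left(6 - 4 j + 5 - 40 j\right)}{j} = \frac{\left(-1\right) \left(11 - 44 j\right)}{j} = \frac{-11 + 44 j}{j}$)
$v{\left(53 \right)} + 1518 = \left(44 - \frac{11}{53}\right) + 1518 = \frac{2321}{53} + 1518 = \frac{82775}{53}$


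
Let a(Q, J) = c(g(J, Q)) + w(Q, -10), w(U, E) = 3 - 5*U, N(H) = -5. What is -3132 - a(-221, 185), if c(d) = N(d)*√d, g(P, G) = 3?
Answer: -4240 + 5*√3 ≈ -4231.3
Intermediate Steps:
c(d) = -5*√d
a(Q, J) = 3 - 5*Q - 5*√3 (a(Q, J) = -5*√3 + (3 - 5*Q) = 3 - 5*Q - 5*√3)
-3132 - a(-221, 185) = -3132 - (3 - 5*(-221) - 5*√3) = -3132 - (3 + 1105 - 5*√3) = -3132 - (1108 - 5*√3) = -3132 + (-1108 + 5*√3) = -4240 + 5*√3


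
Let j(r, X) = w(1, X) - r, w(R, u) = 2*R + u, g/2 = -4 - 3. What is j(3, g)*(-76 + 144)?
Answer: -1020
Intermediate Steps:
g = -14 (g = 2*(-4 - 3) = 2*(-7) = -14)
w(R, u) = u + 2*R
j(r, X) = 2 + X - r (j(r, X) = (X + 2*1) - r = (X + 2) - r = (2 + X) - r = 2 + X - r)
j(3, g)*(-76 + 144) = (2 - 14 - 1*3)*(-76 + 144) = (2 - 14 - 3)*68 = -15*68 = -1020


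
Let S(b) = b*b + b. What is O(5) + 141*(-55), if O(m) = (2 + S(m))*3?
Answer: -7659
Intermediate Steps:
S(b) = b + b² (S(b) = b² + b = b + b²)
O(m) = 6 + 3*m*(1 + m) (O(m) = (2 + m*(1 + m))*3 = 6 + 3*m*(1 + m))
O(5) + 141*(-55) = (6 + 3*5*(1 + 5)) + 141*(-55) = (6 + 3*5*6) - 7755 = (6 + 90) - 7755 = 96 - 7755 = -7659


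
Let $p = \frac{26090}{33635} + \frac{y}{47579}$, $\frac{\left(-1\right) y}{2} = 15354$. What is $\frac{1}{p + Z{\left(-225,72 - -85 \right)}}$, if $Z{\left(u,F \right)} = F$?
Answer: $\frac{45723419}{7184533141} \approx 0.0063641$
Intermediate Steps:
$y = -30708$ ($y = \left(-2\right) 15354 = -30708$)
$p = \frac{5956358}{45723419}$ ($p = \frac{26090}{33635} - \frac{30708}{47579} = 26090 \cdot \frac{1}{33635} - \frac{30708}{47579} = \frac{5218}{6727} - \frac{30708}{47579} = \frac{5956358}{45723419} \approx 0.13027$)
$\frac{1}{p + Z{\left(-225,72 - -85 \right)}} = \frac{1}{\frac{5956358}{45723419} + \left(72 - -85\right)} = \frac{1}{\frac{5956358}{45723419} + \left(72 + 85\right)} = \frac{1}{\frac{5956358}{45723419} + 157} = \frac{1}{\frac{7184533141}{45723419}} = \frac{45723419}{7184533141}$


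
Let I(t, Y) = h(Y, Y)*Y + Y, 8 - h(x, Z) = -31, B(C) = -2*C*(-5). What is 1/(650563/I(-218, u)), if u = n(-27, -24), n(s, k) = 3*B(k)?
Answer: -28800/650563 ≈ -0.044269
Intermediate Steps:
B(C) = 10*C
h(x, Z) = 39 (h(x, Z) = 8 - 1*(-31) = 8 + 31 = 39)
n(s, k) = 30*k (n(s, k) = 3*(10*k) = 30*k)
u = -720 (u = 30*(-24) = -720)
I(t, Y) = 40*Y (I(t, Y) = 39*Y + Y = 40*Y)
1/(650563/I(-218, u)) = 1/(650563/((40*(-720)))) = 1/(650563/(-28800)) = 1/(650563*(-1/28800)) = 1/(-650563/28800) = -28800/650563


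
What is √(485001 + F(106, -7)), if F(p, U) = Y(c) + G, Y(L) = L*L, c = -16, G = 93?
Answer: 5*√19414 ≈ 696.67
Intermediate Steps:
Y(L) = L²
F(p, U) = 349 (F(p, U) = (-16)² + 93 = 256 + 93 = 349)
√(485001 + F(106, -7)) = √(485001 + 349) = √485350 = 5*√19414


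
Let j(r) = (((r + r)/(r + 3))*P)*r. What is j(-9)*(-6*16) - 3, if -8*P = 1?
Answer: -327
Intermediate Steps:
P = -⅛ (P = -⅛*1 = -⅛ ≈ -0.12500)
j(r) = -r²/(4*(3 + r)) (j(r) = (((r + r)/(r + 3))*(-⅛))*r = (((2*r)/(3 + r))*(-⅛))*r = ((2*r/(3 + r))*(-⅛))*r = (-r/(4*(3 + r)))*r = -r²/(4*(3 + r)))
j(-9)*(-6*16) - 3 = (-1*(-9)²/(12 + 4*(-9)))*(-6*16) - 3 = -1*81/(12 - 36)*(-96) - 3 = -1*81/(-24)*(-96) - 3 = -1*81*(-1/24)*(-96) - 3 = (27/8)*(-96) - 3 = -324 - 3 = -327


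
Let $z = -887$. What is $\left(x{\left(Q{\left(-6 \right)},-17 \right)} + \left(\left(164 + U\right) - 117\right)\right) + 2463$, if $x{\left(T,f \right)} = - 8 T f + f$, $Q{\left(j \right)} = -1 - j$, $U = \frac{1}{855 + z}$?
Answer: $\frac{101535}{32} \approx 3173.0$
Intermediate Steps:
$U = - \frac{1}{32}$ ($U = \frac{1}{855 - 887} = \frac{1}{-32} = - \frac{1}{32} \approx -0.03125$)
$x{\left(T,f \right)} = f - 8 T f$ ($x{\left(T,f \right)} = - 8 T f + f = f - 8 T f$)
$\left(x{\left(Q{\left(-6 \right)},-17 \right)} + \left(\left(164 + U\right) - 117\right)\right) + 2463 = \left(- 17 \left(1 - 8 \left(-1 - -6\right)\right) + \left(\left(164 - \frac{1}{32}\right) - 117\right)\right) + 2463 = \left(- 17 \left(1 - 8 \left(-1 + 6\right)\right) + \left(\frac{5247}{32} - 117\right)\right) + 2463 = \left(- 17 \left(1 - 40\right) + \frac{1503}{32}\right) + 2463 = \left(\left(-17\right) \left(-39\right) + \frac{1503}{32}\right) + 2463 = \left(663 + \frac{1503}{32}\right) + 2463 = \frac{22719}{32} + 2463 = \frac{101535}{32}$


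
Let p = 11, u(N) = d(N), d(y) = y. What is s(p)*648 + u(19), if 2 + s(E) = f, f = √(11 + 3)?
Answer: -1277 + 648*√14 ≈ 1147.6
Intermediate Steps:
u(N) = N
f = √14 ≈ 3.7417
s(E) = -2 + √14
s(p)*648 + u(19) = (-2 + √14)*648 + 19 = (-1296 + 648*√14) + 19 = -1277 + 648*√14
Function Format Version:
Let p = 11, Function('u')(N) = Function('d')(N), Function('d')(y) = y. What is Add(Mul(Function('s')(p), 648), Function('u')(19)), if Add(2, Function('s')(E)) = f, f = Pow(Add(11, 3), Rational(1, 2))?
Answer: Add(-1277, Mul(648, Pow(14, Rational(1, 2)))) ≈ 1147.6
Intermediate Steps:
Function('u')(N) = N
f = Pow(14, Rational(1, 2)) ≈ 3.7417
Function('s')(E) = Add(-2, Pow(14, Rational(1, 2)))
Add(Mul(Function('s')(p), 648), Function('u')(19)) = Add(Mul(Add(-2, Pow(14, Rational(1, 2))), 648), 19) = Add(Add(-1296, Mul(648, Pow(14, Rational(1, 2)))), 19) = Add(-1277, Mul(648, Pow(14, Rational(1, 2))))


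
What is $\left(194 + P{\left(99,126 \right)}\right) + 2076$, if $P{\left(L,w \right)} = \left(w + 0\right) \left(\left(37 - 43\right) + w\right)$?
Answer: $17390$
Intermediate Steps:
$P{\left(L,w \right)} = w \left(-6 + w\right)$
$\left(194 + P{\left(99,126 \right)}\right) + 2076 = \left(194 + 126 \left(-6 + 126\right)\right) + 2076 = \left(194 + 126 \cdot 120\right) + 2076 = \left(194 + 15120\right) + 2076 = 15314 + 2076 = 17390$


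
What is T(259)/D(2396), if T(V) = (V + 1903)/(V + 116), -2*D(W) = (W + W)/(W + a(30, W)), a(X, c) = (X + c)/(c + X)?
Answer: -863719/149750 ≈ -5.7677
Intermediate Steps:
a(X, c) = 1 (a(X, c) = (X + c)/(X + c) = 1)
D(W) = -W/(1 + W) (D(W) = -(W + W)/(2*(W + 1)) = -2*W/(2*(1 + W)) = -W/(1 + W))
T(V) = (1903 + V)/(116 + V)
T(259)/D(2396) = ((1903 + 259)/(116 + 259))/((-1*2396/(1 + 2396))) = (2162/375)/((-1*2396/2397)) = ((1/375)*2162)/((-1*2396*1/2397)) = 2162/(375*(-2396/2397)) = (2162/375)*(-2397/2396) = -863719/149750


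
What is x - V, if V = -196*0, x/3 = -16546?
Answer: -49638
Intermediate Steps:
x = -49638 (x = 3*(-16546) = -49638)
V = 0
x - V = -49638 - 1*0 = -49638 + 0 = -49638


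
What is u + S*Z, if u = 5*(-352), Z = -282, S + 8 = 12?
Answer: -2888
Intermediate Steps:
S = 4 (S = -8 + 12 = 4)
u = -1760
u + S*Z = -1760 + 4*(-282) = -1760 - 1128 = -2888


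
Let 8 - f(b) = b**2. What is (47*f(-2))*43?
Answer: 8084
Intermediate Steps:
f(b) = 8 - b**2
(47*f(-2))*43 = (47*(8 - 1*(-2)**2))*43 = (47*(8 - 1*4))*43 = (47*(8 - 4))*43 = (47*4)*43 = 188*43 = 8084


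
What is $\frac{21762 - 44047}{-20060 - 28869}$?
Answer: $\frac{22285}{48929} \approx 0.45546$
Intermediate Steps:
$\frac{21762 - 44047}{-20060 - 28869} = - \frac{22285}{-48929} = \left(-22285\right) \left(- \frac{1}{48929}\right) = \frac{22285}{48929}$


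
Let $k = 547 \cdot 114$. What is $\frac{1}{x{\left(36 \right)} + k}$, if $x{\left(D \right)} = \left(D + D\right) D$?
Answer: $\frac{1}{64950} \approx 1.5396 \cdot 10^{-5}$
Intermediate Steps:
$x{\left(D \right)} = 2 D^{2}$ ($x{\left(D \right)} = 2 D D = 2 D^{2}$)
$k = 62358$
$\frac{1}{x{\left(36 \right)} + k} = \frac{1}{2 \cdot 36^{2} + 62358} = \frac{1}{2 \cdot 1296 + 62358} = \frac{1}{2592 + 62358} = \frac{1}{64950}$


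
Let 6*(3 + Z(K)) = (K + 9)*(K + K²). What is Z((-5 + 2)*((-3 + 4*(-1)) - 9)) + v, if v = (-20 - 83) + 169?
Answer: 22407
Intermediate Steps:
v = 66 (v = -103 + 169 = 66)
Z(K) = -3 + (9 + K)*(K + K²)/6 (Z(K) = -3 + ((K + 9)*(K + K²))/6 = -3 + ((9 + K)*(K + K²))/6 = -3 + (9 + K)*(K + K²)/6)
Z((-5 + 2)*((-3 + 4*(-1)) - 9)) + v = (-3 + ((-5 + 2)*((-3 + 4*(-1)) - 9))³/6 + 3*((-5 + 2)*((-3 + 4*(-1)) - 9))/2 + 5*((-5 + 2)*((-3 + 4*(-1)) - 9))²/3) + 66 = (-3 + (-3*((-3 - 4) - 9))³/6 + 3*(-3*((-3 - 4) - 9))/2 + 5*(-3*((-3 - 4) - 9))²/3) + 66 = (-3 + (-3*(-7 - 9))³/6 + 3*(-3*(-7 - 9))/2 + 5*(-3*(-7 - 9))²/3) + 66 = (-3 + (-3*(-16))³/6 + 3*(-3*(-16))/2 + 5*(-3*(-16))²/3) + 66 = (-3 + (⅙)*48³ + (3/2)*48 + (5/3)*48²) + 66 = (-3 + (⅙)*110592 + 72 + (5/3)*2304) + 66 = (-3 + 18432 + 72 + 3840) + 66 = 22341 + 66 = 22407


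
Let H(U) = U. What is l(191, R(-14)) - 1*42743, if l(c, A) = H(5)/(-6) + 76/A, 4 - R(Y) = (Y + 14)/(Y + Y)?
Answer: -256349/6 ≈ -42725.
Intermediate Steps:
R(Y) = 4 - (14 + Y)/(2*Y) (R(Y) = 4 - (Y + 14)/(Y + Y) = 4 - (14 + Y)/(2*Y))
l(c, A) = -⅚ + 76/A (l(c, A) = 5/(-6) + 76/A = 5*(-⅙) + 76/A = -⅚ + 76/A)
l(191, R(-14)) - 1*42743 = (-⅚ + 76/(7/2 - 7/(-14))) - 1*42743 = (-⅚ + 76/(7/2 - 7*(-1/14))) - 42743 = (-⅚ + 76/(7/2 + ½)) - 42743 = (-⅚ + 76/4) - 42743 = (-⅚ + 76*(¼)) - 42743 = (-⅚ + 19) - 42743 = 109/6 - 42743 = -256349/6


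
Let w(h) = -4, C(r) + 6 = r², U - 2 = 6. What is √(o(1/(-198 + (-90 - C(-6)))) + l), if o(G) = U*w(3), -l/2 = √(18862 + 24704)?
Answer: √(-32 - 2*√43566) ≈ 21.2*I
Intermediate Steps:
U = 8 (U = 2 + 6 = 8)
C(r) = -6 + r²
l = -2*√43566 (l = -2*√(18862 + 24704) = -2*√43566 ≈ -417.45)
o(G) = -32 (o(G) = 8*(-4) = -32)
√(o(1/(-198 + (-90 - C(-6)))) + l) = √(-32 - 2*√43566)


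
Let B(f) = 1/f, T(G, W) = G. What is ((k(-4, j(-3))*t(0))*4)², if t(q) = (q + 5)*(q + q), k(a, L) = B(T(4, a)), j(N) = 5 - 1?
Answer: 0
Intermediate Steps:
B(f) = 1/f
j(N) = 4
k(a, L) = ¼ (k(a, L) = 1/4 = ¼)
t(q) = 2*q*(5 + q) (t(q) = (5 + q)*(2*q) = 2*q*(5 + q))
((k(-4, j(-3))*t(0))*4)² = (((2*0*(5 + 0))/4)*4)² = (((2*0*5)/4)*4)² = (((¼)*0)*4)² = (0*4)² = 0² = 0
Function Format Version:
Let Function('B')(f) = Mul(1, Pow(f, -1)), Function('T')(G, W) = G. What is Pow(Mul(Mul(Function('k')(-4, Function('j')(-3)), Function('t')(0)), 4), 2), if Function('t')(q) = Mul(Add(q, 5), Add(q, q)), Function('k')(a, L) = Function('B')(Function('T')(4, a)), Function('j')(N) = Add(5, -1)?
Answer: 0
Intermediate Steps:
Function('B')(f) = Pow(f, -1)
Function('j')(N) = 4
Function('k')(a, L) = Rational(1, 4) (Function('k')(a, L) = Pow(4, -1) = Rational(1, 4))
Function('t')(q) = Mul(2, q, Add(5, q)) (Function('t')(q) = Mul(Add(5, q), Mul(2, q)) = Mul(2, q, Add(5, q)))
Pow(Mul(Mul(Function('k')(-4, Function('j')(-3)), Function('t')(0)), 4), 2) = Pow(Mul(Mul(Rational(1, 4), Mul(2, 0, Add(5, 0))), 4), 2) = Pow(Mul(Mul(Rational(1, 4), Mul(2, 0, 5)), 4), 2) = Pow(Mul(Mul(Rational(1, 4), 0), 4), 2) = Pow(Mul(0, 4), 2) = Pow(0, 2) = 0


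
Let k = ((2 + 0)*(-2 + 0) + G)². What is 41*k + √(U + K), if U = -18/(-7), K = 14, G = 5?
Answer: 41 + 2*√203/7 ≈ 45.071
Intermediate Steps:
U = 18/7 (U = -18*(-⅐) = 18/7 ≈ 2.5714)
k = 1 (k = ((2 + 0)*(-2 + 0) + 5)² = (2*(-2) + 5)² = (-4 + 5)² = 1² = 1)
41*k + √(U + K) = 41*1 + √(18/7 + 14) = 41 + √(116/7) = 41 + 2*√203/7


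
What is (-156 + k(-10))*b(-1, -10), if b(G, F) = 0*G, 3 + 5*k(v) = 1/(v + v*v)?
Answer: 0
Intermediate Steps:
k(v) = -3/5 + 1/(5*(v + v**2)) (k(v) = -3/5 + 1/(5*(v + v*v)) = -3/5 + 1/(5*(v + v**2)))
b(G, F) = 0
(-156 + k(-10))*b(-1, -10) = (-156 + (1/5)*(1 - 3*(-10) - 3*(-10)**2)/(-10*(1 - 10)))*0 = (-156 + (1/5)*(-1/10)*(1 + 30 - 3*100)/(-9))*0 = (-156 + (1/5)*(-1/10)*(-1/9)*(1 + 30 - 300))*0 = (-156 + (1/5)*(-1/10)*(-1/9)*(-269))*0 = (-156 - 269/450)*0 = -70469/450*0 = 0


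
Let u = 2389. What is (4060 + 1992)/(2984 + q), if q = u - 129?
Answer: 1513/1311 ≈ 1.1541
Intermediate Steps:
q = 2260 (q = 2389 - 129 = 2260)
(4060 + 1992)/(2984 + q) = (4060 + 1992)/(2984 + 2260) = 6052/5244 = 6052*(1/5244) = 1513/1311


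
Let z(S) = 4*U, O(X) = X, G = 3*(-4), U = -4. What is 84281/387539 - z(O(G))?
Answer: 6284905/387539 ≈ 16.217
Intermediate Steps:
G = -12
z(S) = -16 (z(S) = 4*(-4) = -16)
84281/387539 - z(O(G)) = 84281/387539 - 1*(-16) = 84281*(1/387539) + 16 = 84281/387539 + 16 = 6284905/387539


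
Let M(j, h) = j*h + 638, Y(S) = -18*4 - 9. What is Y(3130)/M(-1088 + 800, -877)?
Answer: -81/253214 ≈ -0.00031989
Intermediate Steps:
Y(S) = -81 (Y(S) = -72 - 9 = -81)
M(j, h) = 638 + h*j (M(j, h) = h*j + 638 = 638 + h*j)
Y(3130)/M(-1088 + 800, -877) = -81/(638 - 877*(-1088 + 800)) = -81/(638 - 877*(-288)) = -81/(638 + 252576) = -81/253214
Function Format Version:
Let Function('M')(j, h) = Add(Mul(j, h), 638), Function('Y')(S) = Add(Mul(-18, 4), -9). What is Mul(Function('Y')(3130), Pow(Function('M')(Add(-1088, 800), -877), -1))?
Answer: Rational(-81, 253214) ≈ -0.00031989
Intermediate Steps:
Function('Y')(S) = -81 (Function('Y')(S) = Add(-72, -9) = -81)
Function('M')(j, h) = Add(638, Mul(h, j)) (Function('M')(j, h) = Add(Mul(h, j), 638) = Add(638, Mul(h, j)))
Mul(Function('Y')(3130), Pow(Function('M')(Add(-1088, 800), -877), -1)) = Mul(-81, Pow(Add(638, Mul(-877, Add(-1088, 800))), -1)) = Mul(-81, Pow(Add(638, Mul(-877, -288)), -1)) = Mul(-81, Pow(Add(638, 252576), -1)) = Mul(-81, Pow(253214, -1)) = Mul(-81, Rational(1, 253214)) = Rational(-81, 253214)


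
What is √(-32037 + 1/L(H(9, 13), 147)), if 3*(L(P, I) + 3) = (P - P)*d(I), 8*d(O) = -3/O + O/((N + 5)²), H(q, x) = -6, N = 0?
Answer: 4*I*√18021/3 ≈ 178.99*I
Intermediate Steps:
d(O) = -3/(8*O) + O/200 (d(O) = (-3/O + O/((0 + 5)²))/8 = (-3/O + O/(5²))/8 = (-3/O + O/25)/8 = -3/(8*O) + O/200)
L(P, I) = -3 (L(P, I) = -3 + ((P - P)*((-75 + I²)/(200*I)))/3 = -3 + (0*((-75 + I²)/(200*I)))/3 = -3 + (⅓)*0 = -3 + 0 = -3)
√(-32037 + 1/L(H(9, 13), 147)) = √(-32037 + 1/(-3)) = √(-32037 - ⅓) = √(-96112/3) = 4*I*√18021/3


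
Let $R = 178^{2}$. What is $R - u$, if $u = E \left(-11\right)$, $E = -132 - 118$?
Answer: $28934$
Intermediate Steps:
$R = 31684$
$E = -250$
$u = 2750$ ($u = \left(-250\right) \left(-11\right) = 2750$)
$R - u = 31684 - 2750 = 28934$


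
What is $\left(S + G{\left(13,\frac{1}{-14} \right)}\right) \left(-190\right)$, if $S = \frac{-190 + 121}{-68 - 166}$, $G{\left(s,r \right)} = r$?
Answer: $- \frac{11590}{273} \approx -42.454$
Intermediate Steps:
$S = \frac{23}{78}$ ($S = - \frac{69}{-234} = \left(-69\right) \left(- \frac{1}{234}\right) = \frac{23}{78} \approx 0.29487$)
$\left(S + G{\left(13,\frac{1}{-14} \right)}\right) \left(-190\right) = \left(\frac{23}{78} + \frac{1}{-14}\right) \left(-190\right) = \left(\frac{23}{78} - \frac{1}{14}\right) \left(-190\right) = \frac{61}{273} \left(-190\right) = - \frac{11590}{273}$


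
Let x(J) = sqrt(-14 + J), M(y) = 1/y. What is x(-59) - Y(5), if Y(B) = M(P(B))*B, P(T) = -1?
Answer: 5 + I*sqrt(73) ≈ 5.0 + 8.544*I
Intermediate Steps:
Y(B) = -B (Y(B) = B/(-1) = -B)
x(-59) - Y(5) = sqrt(-14 - 59) - (-1)*5 = sqrt(-73) - 1*(-5) = I*sqrt(73) + 5 = 5 + I*sqrt(73)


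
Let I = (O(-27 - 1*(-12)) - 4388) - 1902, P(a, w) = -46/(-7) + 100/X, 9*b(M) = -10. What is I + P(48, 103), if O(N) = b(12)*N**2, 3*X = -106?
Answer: -2424952/371 ≈ -6536.3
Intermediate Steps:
X = -106/3 (X = (1/3)*(-106) = -106/3 ≈ -35.333)
b(M) = -10/9 (b(M) = (1/9)*(-10) = -10/9)
O(N) = -10*N**2/9
P(a, w) = 1388/371 (P(a, w) = -46/(-7) + 100/(-106/3) = -46*(-1/7) + 100*(-3/106) = 46/7 - 150/53 = 1388/371)
I = -6540 (I = (-10*(-27 - 1*(-12))**2/9 - 4388) - 1902 = (-10*(-27 + 12)**2/9 - 4388) - 1902 = (-10/9*(-15)**2 - 4388) - 1902 = (-10/9*225 - 4388) - 1902 = (-250 - 4388) - 1902 = -4638 - 1902 = -6540)
I + P(48, 103) = -6540 + 1388/371 = -2424952/371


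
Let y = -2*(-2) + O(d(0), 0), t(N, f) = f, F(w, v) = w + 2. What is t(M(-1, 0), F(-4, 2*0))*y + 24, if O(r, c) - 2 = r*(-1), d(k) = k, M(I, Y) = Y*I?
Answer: 12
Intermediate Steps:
M(I, Y) = I*Y
F(w, v) = 2 + w
O(r, c) = 2 - r (O(r, c) = 2 + r*(-1) = 2 - r)
y = 6 (y = -2*(-2) + (2 - 1*0) = 4 + (2 + 0) = 4 + 2 = 6)
t(M(-1, 0), F(-4, 2*0))*y + 24 = (2 - 4)*6 + 24 = -2*6 + 24 = -12 + 24 = 12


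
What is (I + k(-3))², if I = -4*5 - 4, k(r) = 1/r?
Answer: 5329/9 ≈ 592.11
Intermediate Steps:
I = -24 (I = -20 - 4 = -24)
(I + k(-3))² = (-24 + 1/(-3))² = (-24 - ⅓)² = (-73/3)² = 5329/9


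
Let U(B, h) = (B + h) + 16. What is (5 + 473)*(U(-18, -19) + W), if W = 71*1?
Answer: 23900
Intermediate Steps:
U(B, h) = 16 + B + h
W = 71
(5 + 473)*(U(-18, -19) + W) = (5 + 473)*((16 - 18 - 19) + 71) = 478*(-21 + 71) = 478*50 = 23900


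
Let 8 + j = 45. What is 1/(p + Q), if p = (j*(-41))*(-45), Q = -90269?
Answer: -1/22004 ≈ -4.5446e-5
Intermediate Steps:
j = 37 (j = -8 + 45 = 37)
p = 68265 (p = (37*(-41))*(-45) = -1517*(-45) = 68265)
1/(p + Q) = 1/(68265 - 90269) = 1/(-22004) = -1/22004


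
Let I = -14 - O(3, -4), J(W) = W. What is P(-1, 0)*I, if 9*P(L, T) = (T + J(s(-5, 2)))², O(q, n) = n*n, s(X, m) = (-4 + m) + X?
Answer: -490/3 ≈ -163.33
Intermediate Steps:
s(X, m) = -4 + X + m
O(q, n) = n²
P(L, T) = (-7 + T)²/9 (P(L, T) = (T + (-4 - 5 + 2))²/9 = (T - 7)²/9 = (-7 + T)²/9)
I = -30 (I = -14 - 1*(-4)² = -14 - 1*16 = -14 - 16 = -30)
P(-1, 0)*I = ((-7 + 0)²/9)*(-30) = ((⅑)*(-7)²)*(-30) = ((⅑)*49)*(-30) = (49/9)*(-30) = -490/3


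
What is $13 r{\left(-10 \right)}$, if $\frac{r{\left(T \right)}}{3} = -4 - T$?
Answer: $234$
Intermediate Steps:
$r{\left(T \right)} = -12 - 3 T$ ($r{\left(T \right)} = 3 \left(-4 - T\right) = -12 - 3 T$)
$13 r{\left(-10 \right)} = 13 \left(-12 - -30\right) = 13 \left(-12 + 30\right) = 13 \cdot 18 = 234$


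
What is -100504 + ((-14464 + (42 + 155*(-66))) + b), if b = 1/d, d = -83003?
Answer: -10388323469/83003 ≈ -1.2516e+5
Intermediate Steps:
b = -1/83003 (b = 1/(-83003) = -1/83003 ≈ -1.2048e-5)
-100504 + ((-14464 + (42 + 155*(-66))) + b) = -100504 + ((-14464 + (42 + 155*(-66))) - 1/83003) = -100504 + ((-14464 + (42 - 10230)) - 1/83003) = -100504 + ((-14464 - 10188) - 1/83003) = -100504 + (-24652 - 1/83003) = -100504 - 2046189957/83003 = -10388323469/83003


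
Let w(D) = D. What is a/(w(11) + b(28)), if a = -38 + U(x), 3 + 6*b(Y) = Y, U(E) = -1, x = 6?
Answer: -18/7 ≈ -2.5714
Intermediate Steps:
b(Y) = -1/2 + Y/6
a = -39 (a = -38 - 1 = -39)
a/(w(11) + b(28)) = -39/(11 + (-1/2 + (1/6)*28)) = -39/(11 + (-1/2 + 14/3)) = -39/(11 + 25/6) = -39/(91/6) = (6/91)*(-39) = -18/7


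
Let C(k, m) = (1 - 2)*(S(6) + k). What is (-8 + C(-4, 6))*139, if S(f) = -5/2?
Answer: -417/2 ≈ -208.50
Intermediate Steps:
S(f) = -5/2 (S(f) = -5*½ = -5/2)
C(k, m) = 5/2 - k (C(k, m) = (1 - 2)*(-5/2 + k) = -(-5/2 + k) = 5/2 - k)
(-8 + C(-4, 6))*139 = (-8 + (5/2 - 1*(-4)))*139 = (-8 + (5/2 + 4))*139 = (-8 + 13/2)*139 = -3/2*139 = -417/2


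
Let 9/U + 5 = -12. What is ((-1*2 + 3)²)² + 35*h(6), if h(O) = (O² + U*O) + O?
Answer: 23117/17 ≈ 1359.8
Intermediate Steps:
U = -9/17 (U = 9/(-5 - 12) = 9/(-17) = 9*(-1/17) = -9/17 ≈ -0.52941)
h(O) = O² + 8*O/17 (h(O) = (O² - 9*O/17) + O = O² + 8*O/17)
((-1*2 + 3)²)² + 35*h(6) = ((-1*2 + 3)²)² + 35*((1/17)*6*(8 + 17*6)) = ((-2 + 3)²)² + 35*((1/17)*6*(8 + 102)) = (1²)² + 35*((1/17)*6*110) = 1² + 35*(660/17) = 1 + 23100/17 = 23117/17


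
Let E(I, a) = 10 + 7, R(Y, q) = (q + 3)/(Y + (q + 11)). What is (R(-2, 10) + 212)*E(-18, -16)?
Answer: 68697/19 ≈ 3615.6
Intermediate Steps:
R(Y, q) = (3 + q)/(11 + Y + q) (R(Y, q) = (3 + q)/(Y + (11 + q)) = (3 + q)/(11 + Y + q))
E(I, a) = 17
(R(-2, 10) + 212)*E(-18, -16) = ((3 + 10)/(11 - 2 + 10) + 212)*17 = (13/19 + 212)*17 = (4041/19)*17 = 68697/19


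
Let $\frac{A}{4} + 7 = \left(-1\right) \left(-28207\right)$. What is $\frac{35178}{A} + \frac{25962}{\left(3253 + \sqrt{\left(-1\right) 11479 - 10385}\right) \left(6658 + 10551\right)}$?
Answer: $\frac{1071480004286191}{3430662548591600} - \frac{51924 i \sqrt{5466}}{182482050457} \approx 0.31232 - 2.1037 \cdot 10^{-5} i$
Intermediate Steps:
$A = 112800$ ($A = -28 + 4 \left(\left(-1\right) \left(-28207\right)\right) = -28 + 4 \cdot 28207 = -28 + 112828 = 112800$)
$\frac{35178}{A} + \frac{25962}{\left(3253 + \sqrt{\left(-1\right) 11479 - 10385}\right) \left(6658 + 10551\right)} = \frac{35178}{112800} + \frac{25962}{\left(3253 + \sqrt{\left(-1\right) 11479 - 10385}\right) \left(6658 + 10551\right)} = 35178 \cdot \frac{1}{112800} + \frac{25962}{\left(3253 + \sqrt{-11479 - 10385}\right) 17209} = \frac{5863}{18800} + \frac{25962}{\left(3253 + \sqrt{-21864}\right) 17209} = \frac{5863}{18800} + \frac{25962}{\left(3253 + 2 i \sqrt{5466}\right) 17209} = \frac{5863}{18800} + \frac{25962}{55980877 + 34418 i \sqrt{5466}}$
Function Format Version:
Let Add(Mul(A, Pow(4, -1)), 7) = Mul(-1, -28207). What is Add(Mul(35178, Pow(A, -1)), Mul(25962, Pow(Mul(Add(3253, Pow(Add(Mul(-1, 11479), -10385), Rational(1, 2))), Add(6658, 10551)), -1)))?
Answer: Add(Rational(1071480004286191, 3430662548591600), Mul(Rational(-51924, 182482050457), I, Pow(5466, Rational(1, 2)))) ≈ Add(0.31232, Mul(-2.1037e-5, I))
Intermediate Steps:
A = 112800 (A = Add(-28, Mul(4, Mul(-1, -28207))) = Add(-28, Mul(4, 28207)) = Add(-28, 112828) = 112800)
Add(Mul(35178, Pow(A, -1)), Mul(25962, Pow(Mul(Add(3253, Pow(Add(Mul(-1, 11479), -10385), Rational(1, 2))), Add(6658, 10551)), -1))) = Add(Mul(35178, Pow(112800, -1)), Mul(25962, Pow(Mul(Add(3253, Pow(Add(Mul(-1, 11479), -10385), Rational(1, 2))), Add(6658, 10551)), -1))) = Add(Mul(35178, Rational(1, 112800)), Mul(25962, Pow(Mul(Add(3253, Pow(Add(-11479, -10385), Rational(1, 2))), 17209), -1))) = Add(Rational(5863, 18800), Mul(25962, Pow(Mul(Add(3253, Pow(-21864, Rational(1, 2))), 17209), -1))) = Add(Rational(5863, 18800), Mul(25962, Pow(Mul(Add(3253, Mul(2, I, Pow(5466, Rational(1, 2)))), 17209), -1))) = Add(Rational(5863, 18800), Mul(25962, Pow(Add(55980877, Mul(34418, I, Pow(5466, Rational(1, 2)))), -1)))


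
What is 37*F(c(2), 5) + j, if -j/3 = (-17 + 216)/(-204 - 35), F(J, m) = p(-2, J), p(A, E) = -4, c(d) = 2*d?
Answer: -34775/239 ≈ -145.50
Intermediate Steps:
F(J, m) = -4
j = 597/239 (j = -3*(-17 + 216)/(-204 - 35) = -597/(-239) = -597*(-1)/239 = -3*(-199/239) = 597/239 ≈ 2.4979)
37*F(c(2), 5) + j = 37*(-4) + 597/239 = -148 + 597/239 = -34775/239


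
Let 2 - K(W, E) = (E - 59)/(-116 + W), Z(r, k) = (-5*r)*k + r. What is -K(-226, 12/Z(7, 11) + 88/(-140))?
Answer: -196667/107730 ≈ -1.8256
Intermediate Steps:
Z(r, k) = r - 5*k*r (Z(r, k) = -5*k*r + r = r - 5*k*r)
K(W, E) = 2 - (-59 + E)/(-116 + W) (K(W, E) = 2 - (E - 59)/(-116 + W) = 2 - (-59 + E)/(-116 + W))
-K(-226, 12/Z(7, 11) + 88/(-140)) = -(-173 - (12/((7*(1 - 5*11))) + 88/(-140)) + 2*(-226))/(-116 - 226) = -(-173 - (12/((7*(1 - 55))) + 88*(-1/140)) - 452)/(-342) = -(-1)*(-173 - (12/((7*(-54))) - 22/35) - 452)/342 = -(-1)*(-173 - (12/(-378) - 22/35) - 452)/342 = -(-1)*(-173 - (12*(-1/378) - 22/35) - 452)/342 = -(-1)*(-173 - (-2/63 - 22/35) - 452)/342 = -(-1)*(-173 - 1*(-208/315) - 452)/342 = -(-1)*(-173 + 208/315 - 452)/342 = -(-1)*(-196667)/(342*315) = -1*196667/107730 = -196667/107730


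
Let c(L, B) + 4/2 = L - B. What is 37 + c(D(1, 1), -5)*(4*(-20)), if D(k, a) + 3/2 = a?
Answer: -163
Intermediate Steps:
D(k, a) = -3/2 + a
c(L, B) = -2 + L - B (c(L, B) = -2 + (L - B) = -2 + L - B)
37 + c(D(1, 1), -5)*(4*(-20)) = 37 + (-2 + (-3/2 + 1) - 1*(-5))*(4*(-20)) = 37 + (-2 - ½ + 5)*(-80) = 37 + (5/2)*(-80) = 37 - 200 = -163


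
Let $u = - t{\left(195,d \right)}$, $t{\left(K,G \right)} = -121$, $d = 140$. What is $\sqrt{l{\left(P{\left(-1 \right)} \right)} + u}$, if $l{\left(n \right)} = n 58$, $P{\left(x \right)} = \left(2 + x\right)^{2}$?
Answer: $\sqrt{179} \approx 13.379$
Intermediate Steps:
$u = 121$ ($u = \left(-1\right) \left(-121\right) = 121$)
$l{\left(n \right)} = 58 n$
$\sqrt{l{\left(P{\left(-1 \right)} \right)} + u} = \sqrt{58 \left(2 - 1\right)^{2} + 121} = \sqrt{58 \cdot 1^{2} + 121} = \sqrt{58 \cdot 1 + 121} = \sqrt{58 + 121} = \sqrt{179}$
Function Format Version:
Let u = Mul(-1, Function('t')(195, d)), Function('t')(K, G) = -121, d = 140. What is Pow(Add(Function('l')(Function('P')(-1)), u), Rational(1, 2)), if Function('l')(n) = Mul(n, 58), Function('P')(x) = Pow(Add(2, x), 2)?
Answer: Pow(179, Rational(1, 2)) ≈ 13.379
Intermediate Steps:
u = 121 (u = Mul(-1, -121) = 121)
Function('l')(n) = Mul(58, n)
Pow(Add(Function('l')(Function('P')(-1)), u), Rational(1, 2)) = Pow(Add(Mul(58, Pow(Add(2, -1), 2)), 121), Rational(1, 2)) = Pow(Add(Mul(58, Pow(1, 2)), 121), Rational(1, 2)) = Pow(Add(Mul(58, 1), 121), Rational(1, 2)) = Pow(Add(58, 121), Rational(1, 2)) = Pow(179, Rational(1, 2))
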